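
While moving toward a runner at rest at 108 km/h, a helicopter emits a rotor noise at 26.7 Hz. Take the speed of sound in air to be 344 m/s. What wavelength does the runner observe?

108 km/h = 30 m/s.
Moving source, stationary observer: f' = f · v/(v − v_s) since the source is approaching.
f' = 26.7 × 344/(344 − 30) ≈ 29.3 Hz.
λ' = v/f' = 344/29.251 ≈ 11.76 m.

11.76 m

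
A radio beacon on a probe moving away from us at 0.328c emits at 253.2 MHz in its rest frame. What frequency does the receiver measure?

Relativistic Doppler for frequency: f' = f₀ · √((1 − β)/(1 + β)).
f' = 253.2 × √(0.6720/1.3280) = 253.2 × 0.71135 ≈ 180.1 MHz.

180.1 MHz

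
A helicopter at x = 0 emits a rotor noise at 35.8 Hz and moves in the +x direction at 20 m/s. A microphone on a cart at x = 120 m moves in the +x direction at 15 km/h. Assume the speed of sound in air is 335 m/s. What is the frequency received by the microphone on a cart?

37.6 Hz

15 km/h = 4.167 m/s.
The observer lies on the +x side, so the source is heading toward the observer and the observer is heading away from the source.
With source approaching and observer receding, f' = f · (v − v_o)/(v − v_s).
f' = 35.8 × (335 − 4.167)/(335 − 20) = 35.8 × 330.83/315 ≈ 37.6 Hz.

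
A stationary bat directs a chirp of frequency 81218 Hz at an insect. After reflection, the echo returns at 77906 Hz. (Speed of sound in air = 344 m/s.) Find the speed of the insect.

Double Doppler shift off a moving reflector: f₂ = f₀ · (v + u)/(v − u) (u > 0 toward emitter).
Rearranging, u = v · (f₂ − f₀)/(f₂ + f₀) = 344 × -3312/159124 ≈ -7.2 m/s.
So the insect is moving at 7.2 m/s away from the emitter.

7.2 m/s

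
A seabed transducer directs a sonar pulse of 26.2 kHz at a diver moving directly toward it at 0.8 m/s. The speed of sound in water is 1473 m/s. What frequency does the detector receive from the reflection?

At the diver (a moving observer), f₁ = f₀ · (v + u)/v = 26.2 × 1473.8/1473 ≈ 26.2 kHz.
On reflection it acts as a source moving toward the stationary detector: f₂ = f₁ · v/(v − u) = 26.2 × 1473/1472.2 ≈ 26.2 kHz.
Equivalently f₂ = f₀ · (v + u)/(v − u).

26.2 kHz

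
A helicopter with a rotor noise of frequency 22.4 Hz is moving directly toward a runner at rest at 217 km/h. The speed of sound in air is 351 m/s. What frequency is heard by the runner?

27.0 Hz

217 km/h = 60.28 m/s.
With the source moving toward a stationary observer, f' = f · v/(v − v_s).
f' = 22.4 × 351/(351 − 60.28) = 22.4 × 351/290.7 ≈ 27.0 Hz.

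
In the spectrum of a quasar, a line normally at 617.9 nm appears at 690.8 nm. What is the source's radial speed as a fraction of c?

0.111

λ'/λ₀ = 1.1180 > 1 (redshift), so the source is receding.
λ'/λ₀ = √((1 + β)/(1 − β)) for a receding source ⇒ β = (r² − 1)/(r² + 1) with r = λ'/λ₀.
β = (1.2499 − 1)/(1.2499 + 1) ≈ 0.111.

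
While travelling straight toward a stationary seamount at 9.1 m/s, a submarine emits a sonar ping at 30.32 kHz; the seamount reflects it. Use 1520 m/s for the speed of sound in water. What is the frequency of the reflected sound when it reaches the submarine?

30.7 kHz

The seamount receives the sound from a moving source: f₁ = f₀ · v/(v − v_e) = 30.32 × 1520/1510.9 ≈ 30.5 kHz.
On the return leg the submarine is a moving observer: f₂ = f₁ · (v + v_e)/v = 30.5 × 1529.1/1520 ≈ 30.7 kHz.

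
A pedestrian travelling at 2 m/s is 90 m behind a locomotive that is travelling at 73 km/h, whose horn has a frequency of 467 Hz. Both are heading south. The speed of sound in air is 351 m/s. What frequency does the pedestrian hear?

444 Hz

73 km/h = 20.28 m/s.
The pedestrian is behind, so the locomotive is moving away from it while the pedestrian is moving toward the locomotive.
General Doppler shift: f' = f · (v + v_o)/(v + v_s).
f' = 467 × (351 + 2)/(351 + 20.28) = 467 × 353/371.28 ≈ 444 Hz.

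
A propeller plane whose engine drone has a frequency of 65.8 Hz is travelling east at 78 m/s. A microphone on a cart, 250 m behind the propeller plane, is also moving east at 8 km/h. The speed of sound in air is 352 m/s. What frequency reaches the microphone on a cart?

54.2 Hz

8 km/h = 2.222 m/s.
The microphone on a cart is behind, so the propeller plane is moving away from it while the microphone on a cart is moving toward the propeller plane.
With source receding and observer approaching, f' = f · (v + v_o)/(v + v_s).
f' = 65.8 × (352 + 2.222)/(352 + 78) = 65.8 × 354.22/430 ≈ 54.2 Hz.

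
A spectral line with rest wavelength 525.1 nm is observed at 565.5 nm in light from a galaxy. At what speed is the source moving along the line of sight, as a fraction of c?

0.074

λ'/λ₀ = 1.0769 > 1 (redshift), so the source is receding.
λ'/λ₀ = √((1 + β)/(1 − β)) for a receding source ⇒ β = (r² − 1)/(r² + 1) with r = λ'/λ₀.
β = (1.1598 − 1)/(1.1598 + 1) ≈ 0.074.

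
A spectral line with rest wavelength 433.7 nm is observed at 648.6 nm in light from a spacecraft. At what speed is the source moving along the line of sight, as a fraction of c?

λ'/λ₀ = 1.4955 > 1 (redshift), so the source is receding.
λ'/λ₀ = √((1 + β)/(1 − β)) for a receding source ⇒ β = (r² − 1)/(r² + 1) with r = λ'/λ₀.
β = (2.2365 − 1)/(2.2365 + 1) ≈ 0.382.

0.382c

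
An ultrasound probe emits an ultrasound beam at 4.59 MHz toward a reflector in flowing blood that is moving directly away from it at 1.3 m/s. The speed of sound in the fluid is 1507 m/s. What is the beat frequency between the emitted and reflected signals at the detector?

7912 Hz

At the reflector in flowing blood (a moving observer), f₁ = f₀ · (v − u)/v = 4.59 × 1505.7/1507 ≈ 4.58604 MHz.
On reflection it acts as a source moving away from the stationary detector: f₂ = f₁ · v/(v + u) = 4.58604 × 1507/1508.3 ≈ 4.58209 MHz.
Equivalently f₂ = f₀ · (v − u)/(v + u).
Beat frequency (with f₀ = 4590000 Hz): |f₂ − f₀| = 2u·f₀/(v + u) = 2 × 1.3 × 4590000/1508.3 ≈ 7912 Hz.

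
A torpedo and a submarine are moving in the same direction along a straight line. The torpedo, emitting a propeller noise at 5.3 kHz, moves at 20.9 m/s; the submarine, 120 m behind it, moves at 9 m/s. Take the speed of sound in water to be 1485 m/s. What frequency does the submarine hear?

The submarine is behind, so the torpedo is moving away from it while the submarine is moving toward the torpedo.
With source receding and observer approaching, f' = f · (v + v_o)/(v + v_s).
f' = 5.3 × (1485 + 9)/(1485 + 20.9) = 5.3 × 1494/1505.9 ≈ 5.26 kHz.

5.26 kHz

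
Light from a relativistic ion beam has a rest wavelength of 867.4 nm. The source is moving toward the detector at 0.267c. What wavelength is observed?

659.8 nm

Relativistic Doppler for wavelength: λ' = λ₀ · √((1 − β)/(1 + β)).
λ' = 867.4 × √(0.7330/1.2670) = 867.4 × 0.76061 ≈ 659.8 nm.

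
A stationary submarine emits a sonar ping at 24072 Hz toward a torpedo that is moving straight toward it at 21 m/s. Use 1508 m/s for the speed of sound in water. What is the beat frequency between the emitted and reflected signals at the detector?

680 Hz

The torpedo first receives the wave as a moving observer: f₁ = f₀ · (v + u)/v = 24072 × (1508 + 21)/1508 ≈ 24407 Hz.
The reflection then acts as a moving source: f₂ = f₁ · v/(v − u) ≈ 24752 Hz.
Equivalently f₂ = f₀ · (v + u)/(v − u).
Beat frequency: |f₂ − f₀| = 2u·f₀/(v − u) = 2 × 21 × 24072/1487 ≈ 680 Hz.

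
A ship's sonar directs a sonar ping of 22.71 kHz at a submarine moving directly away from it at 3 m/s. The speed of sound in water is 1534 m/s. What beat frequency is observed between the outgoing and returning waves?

89 Hz

The submarine first receives the wave as a moving observer: f₁ = f₀ · (v − u)/v = 22.71 × (1534 − 3)/1534 ≈ 22.6656 kHz.
The reflection then acts as a moving source: f₂ = f₁ · v/(v + u) ≈ 22.6213 kHz.
Beat frequency (with f₀ = 22710 Hz): |f₂ − f₀| = 2u·f₀/(v + u) = 2 × 3 × 22710/1537 ≈ 89 Hz.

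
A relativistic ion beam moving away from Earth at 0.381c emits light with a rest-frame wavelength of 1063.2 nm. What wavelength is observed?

Relativistic Doppler for wavelength: λ' = λ₀ · √((1 + β)/(1 − β)).
λ' = 1063.2 × √(1.3810/0.6190) = 1063.2 × 1.49366 ≈ 1588.1 nm.

1588.1 nm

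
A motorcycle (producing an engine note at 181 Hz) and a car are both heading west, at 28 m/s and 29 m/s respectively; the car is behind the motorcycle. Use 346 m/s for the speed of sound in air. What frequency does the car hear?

181 Hz

The car is behind, so the motorcycle is moving away from it while the car is moving toward the motorcycle.
Both move, so f' = f · (v + v_o)/(v + v_s).
f' = 181 × (346 + 29)/(346 + 28) = 181 × 375/374 ≈ 181 Hz.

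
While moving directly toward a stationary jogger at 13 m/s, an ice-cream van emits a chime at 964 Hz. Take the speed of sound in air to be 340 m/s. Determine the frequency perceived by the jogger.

1002 Hz

Only the source moves, toward the listener, so f' = f · v/(v − v_s).
f' = 964 × 340/(340 − 13) = 964 × 340/327 ≈ 1002 Hz.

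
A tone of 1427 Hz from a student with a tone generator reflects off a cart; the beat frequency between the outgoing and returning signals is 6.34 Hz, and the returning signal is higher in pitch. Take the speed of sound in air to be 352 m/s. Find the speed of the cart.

Double Doppler shift off a moving reflector: f₂ = f₀ · (v + u)/(v − u) (u > 0 toward emitter).
Returning signal is higher, so f₂ = f₀ + Δf = 1427 + 6.34 = 1433.34 Hz.
Rearranging, u = v · (f₂ − f₀)/(f₂ + f₀) = 352 × 6.34/2860.34 ≈ 0.78 m/s.
So the cart is moving at 0.78 m/s toward the emitter.

0.78 m/s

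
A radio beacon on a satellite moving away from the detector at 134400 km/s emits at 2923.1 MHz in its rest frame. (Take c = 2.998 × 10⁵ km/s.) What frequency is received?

β = v/c = 134400/299800 = 0.4483.
Relativistic Doppler for frequency: f' = f₀ · √((1 − β)/(1 + β)).
f' = 2923.1 × √(0.5517/1.4483) = 2923.1 × 0.61720 ≈ 1804.1 MHz.

1804.1 MHz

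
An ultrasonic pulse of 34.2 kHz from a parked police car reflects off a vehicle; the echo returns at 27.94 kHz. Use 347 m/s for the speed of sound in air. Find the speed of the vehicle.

Double Doppler shift off a moving reflector: f₂ = f₀ · (v + u)/(v − u) (u > 0 toward emitter).
Rearranging, u = v · (f₂ − f₀)/(f₂ + f₀) = 347 × -6.26/62.14 ≈ -35 m/s.
So the vehicle is moving at 35 m/s away from the emitter.

35 m/s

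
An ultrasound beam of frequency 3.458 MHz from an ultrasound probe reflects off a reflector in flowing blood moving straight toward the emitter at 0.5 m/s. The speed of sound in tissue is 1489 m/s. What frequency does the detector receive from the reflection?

The reflector in flowing blood first receives the wave as a moving observer: f₁ = f₀ · (v + u)/v = 3.458 × (1489 + 0.5)/1489 ≈ 3.459 MHz.
On reflection it acts as a source moving toward the stationary detector: f₂ = f₁ · v/(v − u) = 3.459 × 1489/1488.5 ≈ 3.460 MHz.
Equivalently f₂ = f₀ · (v + u)/(v − u).

3.460 MHz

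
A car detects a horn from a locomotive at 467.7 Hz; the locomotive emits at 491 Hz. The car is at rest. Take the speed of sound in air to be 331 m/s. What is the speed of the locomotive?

f' < f, so the locomotive is receding.
f' = f · v/(v + v_s) ⇒ v_s = v · |1 − f/f'|.
v_s = 331 × |1 − 491/467.7| = 331 × 0.04982 ≈ 16.5 m/s.

16.5 m/s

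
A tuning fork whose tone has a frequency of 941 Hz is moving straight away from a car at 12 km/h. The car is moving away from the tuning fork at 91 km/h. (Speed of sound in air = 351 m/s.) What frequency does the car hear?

12 km/h = 3.333 m/s; 91 km/h = 25.28 m/s.
With source receding and observer receding, f' = f · (v − v_o)/(v + v_s).
f' = 941 × (351 − 25.28)/(351 + 3.333) = 941 × 325.72/354.33 ≈ 865 Hz.

865 Hz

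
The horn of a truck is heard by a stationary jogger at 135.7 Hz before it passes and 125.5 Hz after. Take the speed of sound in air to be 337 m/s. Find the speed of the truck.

f₁/f₂ = (v + v_s)/(v − v_s), so v_s = v · (f₁ − f₂)/(f₁ + f₂).
v_s = 337 × (135.7 − 125.5)/(135.7 + 125.5) = 337 × 10.2/261.2 ≈ 13.2 m/s.

13.2 m/s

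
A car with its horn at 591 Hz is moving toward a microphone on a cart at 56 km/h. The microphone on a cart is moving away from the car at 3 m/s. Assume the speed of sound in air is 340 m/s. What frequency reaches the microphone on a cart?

614 Hz

56 km/h = 15.56 m/s.
With source approaching and observer receding, f' = f · (v − v_o)/(v − v_s).
f' = 591 × (340 − 3)/(340 − 15.56) = 591 × 337/324.44 ≈ 614 Hz.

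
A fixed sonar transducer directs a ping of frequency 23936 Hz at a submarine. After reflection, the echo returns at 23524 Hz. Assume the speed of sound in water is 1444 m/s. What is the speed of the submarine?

12.5 m/s

Double Doppler shift off a moving reflector: f₂ = f₀ · (v + u)/(v − u) (u > 0 toward emitter).
Rearranging, u = v · (f₂ − f₀)/(f₂ + f₀) = 1444 × -412/47460 ≈ -12.5 m/s.
So the submarine is moving at 12.5 m/s away from the emitter.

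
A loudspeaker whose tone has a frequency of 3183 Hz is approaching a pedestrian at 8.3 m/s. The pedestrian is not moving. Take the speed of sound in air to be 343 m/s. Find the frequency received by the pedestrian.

Only the source moves, toward the listener, so f' = f · v/(v − v_s).
f' = 3183 × 343/(343 − 8.3) = 3183 × 343/334.7 ≈ 3262 Hz.

3262 Hz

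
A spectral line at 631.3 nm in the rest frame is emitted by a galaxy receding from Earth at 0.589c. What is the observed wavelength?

Relativistic Doppler for wavelength: λ' = λ₀ · √((1 + β)/(1 − β)).
λ' = 631.3 × √(1.5890/0.4110) = 631.3 × 1.96626 ≈ 1241.3 nm.

1241.3 nm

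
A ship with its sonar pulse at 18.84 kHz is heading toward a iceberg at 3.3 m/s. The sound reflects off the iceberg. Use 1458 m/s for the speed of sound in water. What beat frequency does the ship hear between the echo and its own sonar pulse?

85 Hz

The iceberg receives the sound from a moving source: f₁ = f₀ · v/(v − v_e) = 18.84 × 1458/1454.7 ≈ 18.8827 kHz.
On the return leg the ship is a moving observer: f₂ = f₁ · (v + v_e)/v = 18.8827 × 1461.3/1458 ≈ 18.9255 kHz.
Beat against the emitted tone (with f₀ = 18840 Hz): |f₂ − f₀| = 2v_e·f₀/(v − v_e) = 2 × 3.3 × 18840/1454.7 ≈ 85 Hz.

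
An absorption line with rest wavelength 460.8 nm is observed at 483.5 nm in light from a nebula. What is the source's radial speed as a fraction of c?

λ'/λ₀ = 1.0493 > 1 (redshift), so the source is receding.
λ'/λ₀ = √((1 + β)/(1 − β)) for a receding source ⇒ β = (r² − 1)/(r² + 1) with r = λ'/λ₀.
β = (1.1010 − 1)/(1.1010 + 1) ≈ 0.048.

0.048c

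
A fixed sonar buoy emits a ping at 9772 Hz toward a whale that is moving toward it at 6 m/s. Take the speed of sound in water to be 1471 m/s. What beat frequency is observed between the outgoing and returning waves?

At the whale (a moving observer), f₁ = f₀ · (v + u)/v = 9772 × 1477/1471 ≈ 9811.9 Hz.
On reflection it acts as a source moving toward the stationary detector: f₂ = f₁ · v/(v − u) = 9811.9 × 1471/1465 ≈ 9852.0 Hz.
Beat frequency: |f₂ − f₀| = 2u·f₀/(v − u) = 2 × 6 × 9772/1465 ≈ 80 Hz.

80 Hz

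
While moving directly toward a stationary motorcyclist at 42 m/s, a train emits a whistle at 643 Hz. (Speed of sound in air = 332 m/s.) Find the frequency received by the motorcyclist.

With the source moving toward a stationary observer, f' = f · v/(v − v_s).
f' = 643 × 332/(332 − 42) = 643 × 332/290 ≈ 736 Hz.

736 Hz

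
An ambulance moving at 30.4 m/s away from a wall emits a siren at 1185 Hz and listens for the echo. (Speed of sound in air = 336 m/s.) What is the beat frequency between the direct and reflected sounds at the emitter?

197 Hz

The wall receives the sound from a moving source: f₁ = f₀ · v/(v + v_e) = 1185 × 336/366.4 ≈ 1086.7 Hz.
On the return leg the ambulance is a moving observer: f₂ = f₁ · (v − v_e)/v = 1086.7 × 305.6/336 ≈ 988.4 Hz.
Beat against the emitted tone: |f₂ − f₀| = 2v_e·f₀/(v + v_e) = 2 × 30.4 × 1185/366.4 ≈ 197 Hz.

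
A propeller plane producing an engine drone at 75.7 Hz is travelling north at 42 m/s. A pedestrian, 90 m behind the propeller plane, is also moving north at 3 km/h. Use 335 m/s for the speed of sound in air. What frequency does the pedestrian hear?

67 Hz

3 km/h = 0.8333 m/s.
The pedestrian is behind, so the propeller plane is moving away from it while the pedestrian is moving toward the propeller plane.
Both move, so f' = f · (v + v_o)/(v + v_s).
f' = 75.7 × (335 + 0.8333)/(335 + 42) = 75.7 × 335.83/377 ≈ 67 Hz.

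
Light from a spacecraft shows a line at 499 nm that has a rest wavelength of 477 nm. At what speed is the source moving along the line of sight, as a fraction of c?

λ'/λ₀ = 1.0461 > 1 (redshift), so the source is receding.
λ'/λ₀ = √((1 + β)/(1 − β)) for a receding source ⇒ β = (r² − 1)/(r² + 1) with r = λ'/λ₀.
β = (1.0944 − 1)/(1.0944 + 1) ≈ 0.045.

0.045c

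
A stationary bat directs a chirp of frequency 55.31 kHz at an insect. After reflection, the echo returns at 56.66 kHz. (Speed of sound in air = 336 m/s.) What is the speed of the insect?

4.1 m/s

Double Doppler shift off a moving reflector: f₂ = f₀ · (v + u)/(v − u) (u > 0 toward emitter).
Rearranging, u = v · (f₂ − f₀)/(f₂ + f₀) = 336 × 1.35/111.97 ≈ 4.1 m/s.
So the insect is moving at 4.1 m/s toward the emitter.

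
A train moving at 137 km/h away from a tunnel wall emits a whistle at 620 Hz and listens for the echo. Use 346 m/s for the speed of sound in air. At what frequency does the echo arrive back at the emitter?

137 km/h = 38.06 m/s.
The tunnel wall receives the sound from a moving source: f₁ = f₀ · v/(v + v_e) = 620 × 346/384.06 ≈ 559 Hz.
On the return leg the train is a moving observer: f₂ = f₁ · (v − v_e)/v = 559 × 307.94/346 ≈ 497 Hz.

497 Hz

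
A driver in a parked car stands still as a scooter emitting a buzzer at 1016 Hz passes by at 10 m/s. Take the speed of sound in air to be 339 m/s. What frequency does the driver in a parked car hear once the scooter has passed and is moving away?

987 Hz

Receding: f₂ = f · v/(v + v_s) = 1016 × 339/349 ≈ 987 Hz.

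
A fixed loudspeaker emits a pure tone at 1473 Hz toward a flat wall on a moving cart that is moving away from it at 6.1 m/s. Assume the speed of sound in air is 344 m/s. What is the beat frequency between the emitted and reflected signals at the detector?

The flat wall on a moving cart first receives the wave as a moving observer: f₁ = f₀ · (v − u)/v = 1473 × (344 − 6.1)/344 ≈ 1446.9 Hz.
On reflection it acts as a source moving away from the stationary detector: f₂ = f₁ · v/(v + u) = 1446.9 × 344/350.1 ≈ 1421.7 Hz.
Beat frequency: |f₂ − f₀| = 2u·f₀/(v + u) = 2 × 6.1 × 1473/350.1 ≈ 51.3 Hz.

51.3 Hz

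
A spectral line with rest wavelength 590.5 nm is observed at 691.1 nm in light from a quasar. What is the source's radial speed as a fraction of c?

λ'/λ₀ = 1.1704 > 1 (redshift), so the source is receding.
λ'/λ₀ = √((1 + β)/(1 − β)) for a receding source ⇒ β = (r² − 1)/(r² + 1) with r = λ'/λ₀.
β = (1.3698 − 1)/(1.3698 + 1) ≈ 0.156.

0.156c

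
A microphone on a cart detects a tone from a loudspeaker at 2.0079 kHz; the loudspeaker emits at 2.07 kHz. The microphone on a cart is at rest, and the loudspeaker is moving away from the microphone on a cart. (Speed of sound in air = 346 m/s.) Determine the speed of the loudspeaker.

10.7 m/s

f' = f · v/(v + v_s) ⇒ v_s = v · |1 − f/f'|.
v_s = 346 × |1 − 2.07/2.0079| = 346 × 0.03093 ≈ 10.7 m/s.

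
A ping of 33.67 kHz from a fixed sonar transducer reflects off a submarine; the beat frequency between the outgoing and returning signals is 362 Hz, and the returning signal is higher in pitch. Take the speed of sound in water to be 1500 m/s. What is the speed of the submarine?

8.0 m/s

Double Doppler shift off a moving reflector: f₂ = f₀ · (v + u)/(v − u) (u > 0 toward emitter).
Returning signal is higher, so f₂ = f₀ + Δf = 33670 + 362 = 34032 Hz.
Rearranging, u = v · (f₂ − f₀)/(f₂ + f₀) = 1500 × 362/67702 ≈ 8.0 m/s.
So the submarine is moving at 8.0 m/s toward the emitter.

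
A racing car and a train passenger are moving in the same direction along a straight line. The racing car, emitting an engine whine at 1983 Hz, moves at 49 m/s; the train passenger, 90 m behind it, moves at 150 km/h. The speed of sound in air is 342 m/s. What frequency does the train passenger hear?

1946 Hz

150 km/h = 41.67 m/s.
The train passenger is behind, so the racing car is moving away from it while the train passenger is moving toward the racing car.
With source receding and observer approaching, f' = f · (v + v_o)/(v + v_s).
f' = 1983 × (342 + 41.67)/(342 + 49) = 1983 × 383.67/391 ≈ 1946 Hz.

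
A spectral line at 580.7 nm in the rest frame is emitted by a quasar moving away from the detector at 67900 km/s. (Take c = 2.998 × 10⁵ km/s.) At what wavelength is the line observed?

β = v/c = 67900/299800 = 0.2265.
Relativistic Doppler for wavelength: λ' = λ₀ · √((1 + β)/(1 − β)).
λ' = 580.7 × √(1.2265/0.7735) = 580.7 × 1.25921 ≈ 731.2 nm.

731.2 nm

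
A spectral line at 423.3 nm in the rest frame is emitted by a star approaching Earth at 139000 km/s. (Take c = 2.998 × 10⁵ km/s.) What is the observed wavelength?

256.2 nm

β = v/c = 139000/299800 = 0.4636.
Relativistic Doppler for wavelength: λ' = λ₀ · √((1 − β)/(1 + β)).
λ' = 423.3 × √(0.5364/1.4636) = 423.3 × 0.60535 ≈ 256.2 nm.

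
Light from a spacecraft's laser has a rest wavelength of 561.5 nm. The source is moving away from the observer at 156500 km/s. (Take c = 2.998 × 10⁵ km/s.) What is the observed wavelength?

1002.0 nm

β = v/c = 156500/299800 = 0.5220.
Relativistic Doppler for wavelength: λ' = λ₀ · √((1 + β)/(1 − β)).
λ' = 561.5 × √(1.5220/0.4780) = 561.5 × 1.78444 ≈ 1002.0 nm.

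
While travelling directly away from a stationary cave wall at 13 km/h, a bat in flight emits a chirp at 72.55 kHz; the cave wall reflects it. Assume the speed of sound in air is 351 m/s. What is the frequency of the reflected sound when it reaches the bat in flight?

71.1 kHz

13 km/h = 3.611 m/s.
The cave wall receives the sound from a moving source: f₁ = f₀ · v/(v + v_e) = 72.55 × 351/354.61 ≈ 71.8 kHz.
On the return leg the bat in flight is a moving observer: f₂ = f₁ · (v − v_e)/v = 71.8 × 347.39/351 ≈ 71.1 kHz.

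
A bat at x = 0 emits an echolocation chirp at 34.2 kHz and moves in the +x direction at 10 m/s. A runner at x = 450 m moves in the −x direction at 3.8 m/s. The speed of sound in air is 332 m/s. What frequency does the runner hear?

The observer lies on the +x side, so the source is heading toward the observer and the observer is heading toward the source.
General Doppler shift: f' = f · (v + v_o)/(v − v_s).
f' = 34.2 × (332 + 3.8)/(332 − 10) = 34.2 × 335.8/322 ≈ 35.7 kHz.

35.7 kHz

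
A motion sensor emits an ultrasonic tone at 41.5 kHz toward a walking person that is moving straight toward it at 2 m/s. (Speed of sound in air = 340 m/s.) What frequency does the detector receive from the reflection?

42.0 kHz

At the walking person (a moving observer), f₁ = f₀ · (v + u)/v = 41.5 × 342/340 ≈ 41.7 kHz.
The reflection then acts as a moving source: f₂ = f₁ · v/(v − u) ≈ 42.0 kHz.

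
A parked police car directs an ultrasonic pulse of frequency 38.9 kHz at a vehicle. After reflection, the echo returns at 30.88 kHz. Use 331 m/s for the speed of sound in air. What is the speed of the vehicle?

38 m/s

Double Doppler shift off a moving reflector: f₂ = f₀ · (v + u)/(v − u) (u > 0 toward emitter).
Rearranging, u = v · (f₂ − f₀)/(f₂ + f₀) = 331 × -8.02/69.78 ≈ -38 m/s.
So the vehicle is moving at 38 m/s away from the emitter.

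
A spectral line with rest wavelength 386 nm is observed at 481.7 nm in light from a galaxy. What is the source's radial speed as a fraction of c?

0.218c

λ'/λ₀ = 1.2479 > 1 (redshift), so the source is receding.
λ'/λ₀ = √((1 + β)/(1 − β)) for a receding source ⇒ β = (r² − 1)/(r² + 1) with r = λ'/λ₀.
β = (1.5573 − 1)/(1.5573 + 1) ≈ 0.218.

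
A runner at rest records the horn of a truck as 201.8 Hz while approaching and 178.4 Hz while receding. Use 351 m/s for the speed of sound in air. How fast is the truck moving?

21.6 m/s

f₁/f₂ = (v + v_s)/(v − v_s), so v_s = v · (f₁ − f₂)/(f₁ + f₂).
v_s = 351 × (201.8 − 178.4)/(201.8 + 178.4) = 351 × 23.4/380.2 ≈ 21.6 m/s.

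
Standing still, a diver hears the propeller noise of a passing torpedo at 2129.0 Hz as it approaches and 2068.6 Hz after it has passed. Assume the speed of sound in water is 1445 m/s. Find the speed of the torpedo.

f₁/f₂ = (v + v_s)/(v − v_s), so v_s = v · (f₁ − f₂)/(f₁ + f₂).
v_s = 1445 × (2129.0 − 2068.6)/(2129.0 + 2068.6) = 1445 × 60.4/4197.6 ≈ 20.8 m/s.

20.8 m/s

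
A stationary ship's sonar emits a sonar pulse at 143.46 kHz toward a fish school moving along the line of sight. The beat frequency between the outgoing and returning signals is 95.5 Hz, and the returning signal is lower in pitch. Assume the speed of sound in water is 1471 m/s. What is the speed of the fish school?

Double Doppler shift off a moving reflector: f₂ = f₀ · (v + u)/(v − u) (u > 0 toward emitter).
Returning signal is lower, so f₂ = f₀ − Δf = 143460 − 95.5 = 143364.5 Hz.
Rearranging, u = v · (f₂ − f₀)/(f₂ + f₀) = 1471 × -95.5/286824.5 ≈ -0.49 m/s.
So the fish school is moving at 0.49 m/s away from the emitter.

0.49 m/s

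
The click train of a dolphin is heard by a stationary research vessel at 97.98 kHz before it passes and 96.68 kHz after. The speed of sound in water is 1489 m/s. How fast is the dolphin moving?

9.9 m/s

f₁/f₂ = (v + v_s)/(v − v_s), so v_s = v · (f₁ − f₂)/(f₁ + f₂).
v_s = 1489 × (97.98 − 96.68)/(97.98 + 96.68) = 1489 × 1.30/194.66 ≈ 9.9 m/s.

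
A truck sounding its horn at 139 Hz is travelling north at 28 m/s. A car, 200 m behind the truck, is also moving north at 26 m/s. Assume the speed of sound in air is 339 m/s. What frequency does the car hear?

138 Hz

The car is behind, so the truck is moving away from it while the car is moving toward the truck.
With source receding and observer approaching, f' = f · (v + v_o)/(v + v_s).
f' = 139 × (339 + 26)/(339 + 28) = 139 × 365/367 ≈ 138 Hz.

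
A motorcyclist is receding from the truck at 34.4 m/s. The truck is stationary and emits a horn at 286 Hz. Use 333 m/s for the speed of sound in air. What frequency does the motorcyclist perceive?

Moving observer, stationary source: f' = f · (v − v_o)/v.
f' = 286 × (333 − 34.4)/333 = 286 × 298.6/333 ≈ 256 Hz.

256 Hz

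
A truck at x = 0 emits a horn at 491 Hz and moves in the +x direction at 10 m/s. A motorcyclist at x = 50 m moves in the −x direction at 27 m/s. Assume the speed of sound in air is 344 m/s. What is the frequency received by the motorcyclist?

545 Hz

The observer lies on the +x side, so the source is heading toward the observer and the observer is heading toward the source.
With source approaching and observer approaching, f' = f · (v + v_o)/(v − v_s).
f' = 491 × (344 + 27)/(344 − 10) = 491 × 371/334 ≈ 545 Hz.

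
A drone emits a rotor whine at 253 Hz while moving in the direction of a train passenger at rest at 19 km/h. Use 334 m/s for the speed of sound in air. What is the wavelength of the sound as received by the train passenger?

1.30 m

19 km/h = 5.278 m/s.
With the source moving toward a stationary observer, f' = f · v/(v − v_s).
f' = 253 × 334/(334 − 5.278) ≈ 257 Hz.
λ' = v/f' = 334/257.062 ≈ 1.30 m.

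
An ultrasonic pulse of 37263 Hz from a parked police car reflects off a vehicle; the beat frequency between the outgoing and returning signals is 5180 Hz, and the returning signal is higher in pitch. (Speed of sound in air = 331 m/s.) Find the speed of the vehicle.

21.5 m/s

Double Doppler shift off a moving reflector: f₂ = f₀ · (v + u)/(v − u) (u > 0 toward emitter).
Returning signal is higher, so f₂ = f₀ + Δf = 37263 + 5180 = 42443 Hz.
Rearranging, u = v · (f₂ − f₀)/(f₂ + f₀) = 331 × 5180/79706 ≈ 21.5 m/s.
So the vehicle is moving at 21.5 m/s toward the emitter.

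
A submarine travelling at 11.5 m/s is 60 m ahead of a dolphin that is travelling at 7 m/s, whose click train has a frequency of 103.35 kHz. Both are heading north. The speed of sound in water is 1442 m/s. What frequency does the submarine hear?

The submarine is ahead, so the dolphin is moving toward it while the submarine is moving away from the dolphin.
Both move, so f' = f · (v − v_o)/(v − v_s).
f' = 103.35 × (1442 − 11.5)/(1442 − 7) = 103.35 × 1430.5/1435 ≈ 103.0 kHz.

103.0 kHz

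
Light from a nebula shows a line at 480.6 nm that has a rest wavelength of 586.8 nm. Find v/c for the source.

0.197

λ'/λ₀ = 0.8190 < 1 (blueshift), so the source is approaching.
λ'/λ₀ = √((1 − β)/(1 + β)) for an approaching source ⇒ β = (1 − r²)/(1 + r²) with r = λ'/λ₀.
β = (1 − 0.6708)/(1 + 0.6708) ≈ 0.197.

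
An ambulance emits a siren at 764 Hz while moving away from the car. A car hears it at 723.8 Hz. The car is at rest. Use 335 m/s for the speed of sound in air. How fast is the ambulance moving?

18.6 m/s

f' = f · v/(v + v_s) ⇒ v_s = v · |1 − f/f'|.
v_s = 335 × |1 − 764/723.8| = 335 × 0.05554 ≈ 18.6 m/s.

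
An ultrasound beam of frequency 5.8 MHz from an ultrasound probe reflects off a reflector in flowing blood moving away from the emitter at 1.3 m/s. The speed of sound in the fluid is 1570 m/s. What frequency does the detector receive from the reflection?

5.790 MHz

The reflector in flowing blood first receives the wave as a moving observer: f₁ = f₀ · (v − u)/v = 5.8 × (1570 − 1.3)/1570 ≈ 5.795 MHz.
The reflection then acts as a moving source: f₂ = f₁ · v/(v + u) ≈ 5.790 MHz.
Equivalently f₂ = f₀ · (v − u)/(v + u).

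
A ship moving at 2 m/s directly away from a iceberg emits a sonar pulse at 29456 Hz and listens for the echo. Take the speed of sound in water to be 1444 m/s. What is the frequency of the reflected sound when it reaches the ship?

The iceberg receives the sound from a moving source: f₁ = f₀ · v/(v + v_e) = 29456 × 1444/1446 ≈ 29415 Hz.
On the return leg the ship is a moving observer: f₂ = f₁ · (v − v_e)/v = 29415 × 1442/1444 ≈ 29375 Hz.

29375 Hz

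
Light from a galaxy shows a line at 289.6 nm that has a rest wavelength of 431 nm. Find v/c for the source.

λ'/λ₀ = 0.6719 < 1 (blueshift), so the source is approaching.
λ'/λ₀ = √((1 − β)/(1 + β)) for an approaching source ⇒ β = (1 − r²)/(1 + r²) with r = λ'/λ₀.
β = (1 − 0.4515)/(1 + 0.4515) ≈ 0.378.

0.378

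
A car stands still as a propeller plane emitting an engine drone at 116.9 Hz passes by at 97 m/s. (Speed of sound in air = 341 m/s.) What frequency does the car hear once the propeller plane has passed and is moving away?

Receding: f₂ = f · v/(v + v_s) = 116.9 × 341/438 ≈ 91 Hz.

91 Hz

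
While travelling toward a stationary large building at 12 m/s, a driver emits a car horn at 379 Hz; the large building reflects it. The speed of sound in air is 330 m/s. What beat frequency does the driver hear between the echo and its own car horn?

The large building receives the sound from a moving source: f₁ = f₀ · v/(v − v_e) = 379 × 330/318 ≈ 393.3 Hz.
On the return leg the driver is a moving observer: f₂ = f₁ · (v + v_e)/v = 393.3 × 342/330 ≈ 407.6 Hz.
Beat against the emitted tone: |f₂ − f₀| = 2v_e·f₀/(v − v_e) = 2 × 12 × 379/318 ≈ 28.6 Hz.

28.6 Hz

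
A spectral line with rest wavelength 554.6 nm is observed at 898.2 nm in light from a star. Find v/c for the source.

0.448c

λ'/λ₀ = 1.6195 > 1 (redshift), so the source is receding.
λ'/λ₀ = √((1 + β)/(1 − β)) for a receding source ⇒ β = (r² − 1)/(r² + 1) with r = λ'/λ₀.
β = (2.6229 − 1)/(2.6229 + 1) ≈ 0.448.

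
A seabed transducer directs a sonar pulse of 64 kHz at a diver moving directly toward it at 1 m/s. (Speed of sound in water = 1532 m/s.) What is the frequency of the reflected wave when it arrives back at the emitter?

At the diver (a moving observer), f₁ = f₀ · (v + u)/v = 64 × 1533/1532 ≈ 64.0 kHz.
On reflection it acts as a source moving toward the stationary detector: f₂ = f₁ · v/(v − u) = 64.0 × 1532/1531 ≈ 64.1 kHz.

64.1 kHz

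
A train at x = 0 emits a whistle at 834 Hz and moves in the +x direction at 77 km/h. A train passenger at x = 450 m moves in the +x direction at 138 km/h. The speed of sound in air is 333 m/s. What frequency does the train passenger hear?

789 Hz

77 km/h = 21.39 m/s; 138 km/h = 38.33 m/s.
The observer lies on the +x side, so the source is heading toward the observer and the observer is heading away from the source.
Both move, so f' = f · (v − v_o)/(v − v_s).
f' = 834 × (333 − 38.33)/(333 − 21.39) = 834 × 294.67/311.61 ≈ 789 Hz.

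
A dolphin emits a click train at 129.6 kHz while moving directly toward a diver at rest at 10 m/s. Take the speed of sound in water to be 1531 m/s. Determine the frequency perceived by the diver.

Moving source, stationary observer: f' = f · v/(v − v_s) since the source is approaching.
f' = 129.6 × 1531/(1531 − 10) = 129.6 × 1531/1521 ≈ 130.5 kHz.

130.5 kHz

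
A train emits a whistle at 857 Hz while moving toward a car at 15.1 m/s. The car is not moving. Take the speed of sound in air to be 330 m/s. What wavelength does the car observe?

Only the source moves, toward the listener, so f' = f · v/(v − v_s).
f' = 857 × 330/(330 − 15.1) ≈ 898 Hz.
λ' = v/f' = 330/898.095 ≈ 36.7 cm.

36.7 cm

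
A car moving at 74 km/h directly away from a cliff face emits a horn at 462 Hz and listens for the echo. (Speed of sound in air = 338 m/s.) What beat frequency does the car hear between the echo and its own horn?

53.0 Hz

74 km/h = 20.56 m/s.
The cliff face receives the sound from a moving source: f₁ = f₀ · v/(v + v_e) = 462 × 338/358.56 ≈ 435.5 Hz.
On the return leg the car is a moving observer: f₂ = f₁ · (v − v_e)/v = 435.5 × 317.44/338 ≈ 409.0 Hz.
Beat against the emitted tone: |f₂ − f₀| = 2v_e·f₀/(v + v_e) = 2 × 20.56 × 462/358.56 ≈ 53.0 Hz.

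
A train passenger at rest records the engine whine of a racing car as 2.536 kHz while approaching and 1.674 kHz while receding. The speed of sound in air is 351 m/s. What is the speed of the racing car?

f₁/f₂ = (v + v_s)/(v − v_s), so v_s = v · (f₁ − f₂)/(f₁ + f₂).
v_s = 351 × (2.536 − 1.674)/(2.536 + 1.674) = 351 × 0.862/4.210 ≈ 72 m/s.

72 m/s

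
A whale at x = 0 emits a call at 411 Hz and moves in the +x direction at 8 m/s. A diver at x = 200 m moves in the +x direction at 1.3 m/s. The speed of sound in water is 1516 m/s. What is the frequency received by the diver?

413 Hz

The observer lies on the +x side, so the source is heading toward the observer and the observer is heading away from the source.
With source approaching and observer receding, f' = f · (v − v_o)/(v − v_s).
f' = 411 × (1516 − 1.3)/(1516 − 8) = 411 × 1514.7/1508 ≈ 413 Hz.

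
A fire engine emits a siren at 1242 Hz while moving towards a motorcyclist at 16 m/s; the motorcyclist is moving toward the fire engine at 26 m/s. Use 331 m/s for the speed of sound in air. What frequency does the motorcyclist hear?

1408 Hz

Both move, so f' = f · (v + v_o)/(v − v_s).
f' = 1242 × (331 + 26)/(331 − 16) = 1242 × 357/315 ≈ 1408 Hz.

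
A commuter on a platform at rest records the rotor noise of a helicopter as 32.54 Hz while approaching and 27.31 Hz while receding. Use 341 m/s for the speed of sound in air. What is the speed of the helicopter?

f₁/f₂ = (v + v_s)/(v − v_s), so v_s = v · (f₁ − f₂)/(f₁ + f₂).
v_s = 341 × (32.54 − 27.31)/(32.54 + 27.31) = 341 × 5.23/59.85 ≈ 30 m/s.

30 m/s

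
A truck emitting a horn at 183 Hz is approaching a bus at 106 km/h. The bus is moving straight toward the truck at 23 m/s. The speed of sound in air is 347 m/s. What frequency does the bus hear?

106 km/h = 29.44 m/s.
With source approaching and observer approaching, f' = f · (v + v_o)/(v − v_s).
f' = 183 × (347 + 23)/(347 − 29.44) = 183 × 370/317.56 ≈ 213 Hz.

213 Hz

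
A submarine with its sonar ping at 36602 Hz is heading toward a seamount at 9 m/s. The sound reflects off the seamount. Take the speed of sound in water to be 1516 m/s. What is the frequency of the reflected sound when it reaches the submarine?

The seamount receives the sound from a moving source: f₁ = f₀ · v/(v − v_e) = 36602 × 1516/1507 ≈ 36821 Hz.
On the return leg the submarine is a moving observer: f₂ = f₁ · (v + v_e)/v = 36821 × 1525/1516 ≈ 37039 Hz.

37039 Hz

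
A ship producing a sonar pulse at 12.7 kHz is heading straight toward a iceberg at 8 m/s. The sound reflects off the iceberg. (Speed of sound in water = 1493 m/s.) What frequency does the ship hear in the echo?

The iceberg receives the sound from a moving source: f₁ = f₀ · v/(v − v_e) = 12.7 × 1493/1485 ≈ 12.77 kHz.
On the return leg the ship is a moving observer: f₂ = f₁ · (v + v_e)/v = 12.77 × 1501/1493 ≈ 12.84 kHz.

12.84 kHz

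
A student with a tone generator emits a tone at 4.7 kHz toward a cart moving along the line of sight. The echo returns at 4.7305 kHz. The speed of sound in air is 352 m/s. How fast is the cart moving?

1.14 m/s

Double Doppler shift off a moving reflector: f₂ = f₀ · (v + u)/(v − u) (u > 0 toward emitter).
Rearranging, u = v · (f₂ − f₀)/(f₂ + f₀) = 352 × 0.0305/9.4305 ≈ 1.14 m/s.
So the cart is moving at 1.14 m/s toward the emitter.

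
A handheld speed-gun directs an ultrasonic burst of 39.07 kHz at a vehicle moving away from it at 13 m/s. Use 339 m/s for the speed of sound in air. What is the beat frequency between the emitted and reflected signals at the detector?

At the vehicle (a moving observer), f₁ = f₀ · (v − u)/v = 39.07 × 326/339 ≈ 37.57 kHz.
On reflection it acts as a source moving away from the stationary detector: f₂ = f₁ · v/(v + u) = 37.57 × 339/352 ≈ 36.18 kHz.
Equivalently f₂ = f₀ · (v − u)/(v + u).
Beat frequency (with f₀ = 39070 Hz): |f₂ − f₀| = 2u·f₀/(v + u) = 2 × 13 × 39070/352 ≈ 2886 Hz.

2886 Hz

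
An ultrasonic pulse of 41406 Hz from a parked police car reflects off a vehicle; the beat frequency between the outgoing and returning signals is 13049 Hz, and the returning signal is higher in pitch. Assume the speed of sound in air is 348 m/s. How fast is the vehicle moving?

Double Doppler shift off a moving reflector: f₂ = f₀ · (v + u)/(v − u) (u > 0 toward emitter).
Returning signal is higher, so f₂ = f₀ + Δf = 41406 + 13049 = 54455 Hz.
Rearranging, u = v · (f₂ − f₀)/(f₂ + f₀) = 348 × 13049/95861 ≈ 47 m/s.
So the vehicle is moving at 47 m/s toward the emitter.

47 m/s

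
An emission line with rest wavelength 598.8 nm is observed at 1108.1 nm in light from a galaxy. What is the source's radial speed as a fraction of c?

λ'/λ₀ = 1.8505 > 1 (redshift), so the source is receding.
λ'/λ₀ = √((1 + β)/(1 − β)) for a receding source ⇒ β = (r² − 1)/(r² + 1) with r = λ'/λ₀.
β = (3.4245 − 1)/(3.4245 + 1) ≈ 0.548.

0.548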